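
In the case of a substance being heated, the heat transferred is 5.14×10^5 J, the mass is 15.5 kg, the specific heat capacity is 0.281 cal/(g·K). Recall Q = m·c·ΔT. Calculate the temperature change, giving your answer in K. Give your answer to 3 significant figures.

Solving Q = m·c·ΔT for ΔT: ΔT = Q/(m·c).
Q = 5.14×10^5 J; m = 15.5 kg; c = 0.281 cal/(g·K) = 1176 J/(kg·K).
ΔT = 28.21 K

28.2 K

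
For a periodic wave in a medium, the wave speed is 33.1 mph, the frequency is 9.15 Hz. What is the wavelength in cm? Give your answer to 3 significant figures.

Rearranging v = f·λ for λ: λ = v/f.
v = 33.1 mph = 14.80 m/s; f = 9.15 Hz.
λ = 1.617 m
1.617 m × (1 cm / 0.01000 m) = 161.7 cm

162 cm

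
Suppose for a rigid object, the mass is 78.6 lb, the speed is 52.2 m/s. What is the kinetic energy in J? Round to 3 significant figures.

Directly: KE = ½mv².
m = 78.6 lb = 35.65 kg; v = 52.2 m/s.
KE = 48573 J

48600 J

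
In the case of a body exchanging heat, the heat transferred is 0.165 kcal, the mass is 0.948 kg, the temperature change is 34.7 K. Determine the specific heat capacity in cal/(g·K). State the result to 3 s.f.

0.00502 cal/(g·K)

Rearranging: c = Q/(m·ΔT).
Q = 0.165 kcal = 690.4 J; m = 0.948 kg; ΔT = 34.7 K.
c = 20.99 J/(kg·K)
20.99 J/(kg·K) × (1 cal/(g·K) / 4184 J/(kg·K)) = 0.005016 cal/(g·K)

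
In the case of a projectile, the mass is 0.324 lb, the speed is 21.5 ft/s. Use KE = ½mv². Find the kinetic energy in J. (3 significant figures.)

Directly: KE = ½mv².
m = 0.324 lb = 0.1470 kg; v = 21.5 ft/s = 6.553 m/s.
KE = 3.156 J

3.16 J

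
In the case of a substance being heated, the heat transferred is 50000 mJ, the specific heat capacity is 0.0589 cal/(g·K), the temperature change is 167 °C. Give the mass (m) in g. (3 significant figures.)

1.21 g

Rearranging Q = m·c·ΔT for m: m = Q/(c·ΔT).
Q = 50000 mJ = 50.00 J; c = 0.0589 cal/(g·K) = 246.4 J/(kg·K); ΔT = 167 °C = 167.0 K.
m = 0.001215 kg
0.001215 kg × (1 g / 0.001000 kg) = 1.215 g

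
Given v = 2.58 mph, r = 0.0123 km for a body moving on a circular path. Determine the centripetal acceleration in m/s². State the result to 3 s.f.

0.108 m/s²

a is given directly by: a = v²/r.
v = 2.58 mph = 1.153 m/s; r = 0.0123 km = 12.30 m.
a = 0.1082 m/s²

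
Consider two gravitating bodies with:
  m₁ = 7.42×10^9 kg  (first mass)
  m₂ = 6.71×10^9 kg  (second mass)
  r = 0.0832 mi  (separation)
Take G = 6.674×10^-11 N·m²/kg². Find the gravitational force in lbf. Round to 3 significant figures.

F is given directly by: F = Gm₁m₂/r².
m₁ = 7.42×10^9 kg; m₂ = 6.71×10^9 kg; r = 0.0832 mi = 133.9 m; G = 6.674×10^-11 N·m²/kg².
F = 1.853×10^5 N
1.853×10^5 N × (1 lbf / 4.448 N) = 41666 lbf

41700 lbf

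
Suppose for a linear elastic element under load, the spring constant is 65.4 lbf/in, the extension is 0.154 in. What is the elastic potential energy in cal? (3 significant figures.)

0.0209 cal

U is given directly by: U = ½kx².
k = 65.4 lbf/in = 11453 N/m; x = 0.154 in = 0.003912 m.
U = 0.08762 J  (the unit combination reduces to kg·m²/s² = J)
0.08762 J × (1 cal / 4.184 J) = 0.02094 cal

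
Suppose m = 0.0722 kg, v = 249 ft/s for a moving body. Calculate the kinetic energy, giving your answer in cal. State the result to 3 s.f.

KE is given directly by: KE = ½mv².
m = 0.0722 kg; v = 249 ft/s = 75.90 m/s.
KE = 207.9 J  (the unit combination reduces to kg·m²/s² = J)
207.9 J × (1 cal / 4.184 J) = 49.70 cal

49.7 cal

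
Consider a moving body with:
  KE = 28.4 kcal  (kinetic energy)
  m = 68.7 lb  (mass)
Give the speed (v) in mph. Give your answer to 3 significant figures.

Rearranging: v = √(2·KE/m).
KE = 28.4 kcal = 1.188×10^5 J; m = 68.7 lb = 31.16 kg.
v = 87.33 m/s
87.33 m/s × (1 mph / 0.4470 m/s) = 195.3 mph

195 mph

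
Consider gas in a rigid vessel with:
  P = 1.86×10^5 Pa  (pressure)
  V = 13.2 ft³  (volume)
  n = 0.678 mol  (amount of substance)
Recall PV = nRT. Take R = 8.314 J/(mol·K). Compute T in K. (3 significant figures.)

12300 K

From the ideal-gas law: T = PV/(nR).
P = 1.86×10^5 Pa; V = 13.2 ft³ = 0.3738 m³; n = 0.678 mol; R = 8.314 J/(mol·K).
T = 12334 K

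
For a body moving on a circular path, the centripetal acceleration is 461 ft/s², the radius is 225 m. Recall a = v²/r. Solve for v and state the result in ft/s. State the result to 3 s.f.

Solving a = v²/r for v: v = √(a·r).
a = 461 ft/s² = 140.5 m/s²; r = 225 m.
v = 177.8 m/s
177.8 m/s × (1 ft/s / 0.3048 m/s) = 583.4 ft/s

583 ft/s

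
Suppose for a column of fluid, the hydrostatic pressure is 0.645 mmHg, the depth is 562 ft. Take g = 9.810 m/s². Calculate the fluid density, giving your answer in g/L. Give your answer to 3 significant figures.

Rearranging P = ρ·g·h for ρ: ρ = P/(g·h).
P = 0.645 mmHg = 85.99 Pa; h = 562 ft = 171.3 m; g = 9.810 m/s².
ρ = 0.05117 kg/m³
Since 1 g/L = 1 kg/m³, 0.05117 g/L.

0.0512 g/L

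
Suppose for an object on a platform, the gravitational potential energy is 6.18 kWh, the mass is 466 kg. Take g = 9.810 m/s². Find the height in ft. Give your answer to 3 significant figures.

16000 ft

Rearranging PE = m·g·h for h: h = PE/(m·g).
PE = 6.18 kWh = 2.225×10^7 J; m = 466 kg; g = 9.810 m/s².
h = 4867 m
4867 m × (1 ft / 0.3048 m) = 15967 ft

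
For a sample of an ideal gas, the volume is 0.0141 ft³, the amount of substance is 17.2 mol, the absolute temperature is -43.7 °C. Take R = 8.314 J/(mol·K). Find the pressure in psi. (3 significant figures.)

Directly: P = nRT/V.
V = 0.0141 ft³ = 3.993×10^-4 m³; n = 17.2 mol; T = -43.7 °C = 229.4 K; R = 8.314 J/(mol·K).
P = 8.218×10^7 Pa  (the unit combination reduces to kg/(m·s²) = Pa)
8.218×10^7 Pa × (1 psi / 6895 Pa) = 11919 psi

11900 psi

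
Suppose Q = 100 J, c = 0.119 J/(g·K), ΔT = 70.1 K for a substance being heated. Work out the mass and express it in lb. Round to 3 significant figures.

Solving Q = m·c·ΔT for m: m = Q/(c·ΔT).
Q = 100 J; c = 0.119 J/(g·K) = 119.0 J/(kg·K); ΔT = 70.1 K.
m = 0.01199 kg
0.01199 kg × (1 lb / 0.4536 kg) = 0.02643 lb

0.0264 lb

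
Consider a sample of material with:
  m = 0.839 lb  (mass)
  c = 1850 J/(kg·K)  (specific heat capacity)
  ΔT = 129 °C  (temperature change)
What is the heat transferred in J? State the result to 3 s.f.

Directly: Q = mcΔT.
m = 0.839 lb = 0.3806 kg; c = 1850 J/(kg·K); ΔT = 129 °C = 129.0 K.
Q = 90822 J

90800 J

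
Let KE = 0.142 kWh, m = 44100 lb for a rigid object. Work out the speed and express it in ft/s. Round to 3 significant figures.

Rearranging: v = √(2·KE/m).
KE = 0.142 kWh = 5.112×10^5 J; m = 44100 lb = 20003 kg.
v = 7.149 m/s
7.149 m/s × (1 ft/s / 0.3048 m/s) = 23.46 ft/s

23.5 ft/s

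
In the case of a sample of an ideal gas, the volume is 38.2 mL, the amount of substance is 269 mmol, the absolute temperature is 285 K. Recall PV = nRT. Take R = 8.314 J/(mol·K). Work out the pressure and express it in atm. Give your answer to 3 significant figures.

Directly: P = nRT/V.
V = 38.2 mL = 3.820×10^-5 m³; n = 269 mmol = 0.2690 mol; T = 285 K; R = 8.314 J/(mol·K).
P = 1.669×10^7 Pa
1.669×10^7 Pa × (1 atm / 1.013×10^5 Pa) = 164.7 atm

165 atm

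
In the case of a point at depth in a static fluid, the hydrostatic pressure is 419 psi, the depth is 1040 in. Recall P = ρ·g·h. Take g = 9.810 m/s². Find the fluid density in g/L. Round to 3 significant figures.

Rearranging: ρ = P/(g·h).
P = 419 psi = 2.889×10^6 Pa; h = 1040 in = 26.42 m; g = 9.810 m/s².
ρ = 11148 kg/m³
Since 1 g/L = 1 kg/m³, 11148 g/L.

11100 g/L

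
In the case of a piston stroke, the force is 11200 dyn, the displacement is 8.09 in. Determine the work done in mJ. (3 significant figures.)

W is given directly by: W = F·d.
F = 11200 dyn = 0.1120 N; d = 8.09 in = 0.2055 m.
W = 0.02301 J  (the unit combination reduces to kg·m²/s² = J)
0.02301 J × (1 mJ / 0.001000 J) = 23.01 mJ

23.0 mJ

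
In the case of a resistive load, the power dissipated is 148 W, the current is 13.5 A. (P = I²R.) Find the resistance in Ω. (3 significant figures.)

0.812 Ω

Rearranging P = I²R for R: R = P/I².
P = 148 W; I = 13.5 A.
R = 0.8121 Ω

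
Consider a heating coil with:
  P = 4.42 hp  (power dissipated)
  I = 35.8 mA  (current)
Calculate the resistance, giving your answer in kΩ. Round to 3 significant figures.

2570 kΩ

Solving P = I²R for R: R = P/I².
P = 4.42 hp = 3296 W; I = 35.8 mA = 0.03580 A.
R = 2.572×10^6 Ω
2.572×10^6 Ω × (1 kΩ / 1000 Ω) = 2572 kΩ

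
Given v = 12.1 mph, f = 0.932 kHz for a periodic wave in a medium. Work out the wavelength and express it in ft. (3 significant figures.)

0.0190 ft

Rearranging v = f·λ for λ: λ = v/f.
v = 12.1 mph = 5.409 m/s; f = 0.932 kHz = 932.0 Hz.
λ = 0.005804 m
0.005804 m × (1 ft / 0.3048 m) = 0.01904 ft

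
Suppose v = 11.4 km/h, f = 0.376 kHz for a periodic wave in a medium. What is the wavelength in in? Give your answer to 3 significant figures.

0.332 in

Solving v = f·λ for λ: λ = v/f.
v = 11.4 km/h = 3.167 m/s; f = 0.376 kHz = 376.0 Hz.
λ = 0.008422 m
0.008422 m × (1 in / 0.02540 m) = 0.3316 in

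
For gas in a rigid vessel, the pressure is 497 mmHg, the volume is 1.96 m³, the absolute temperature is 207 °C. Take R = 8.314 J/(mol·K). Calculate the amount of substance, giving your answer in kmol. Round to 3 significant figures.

0.0325 kmol

Rearranging PV = nRT for n: n = PV/(RT).
P = 497 mmHg = 66261 Pa; V = 1.96 m³; T = 207 °C = 480.1 K; R = 8.314 J/(mol·K).
n = 32.53 mol
32.53 mol × (1 kmol / 1000 mol) = 0.03253 kmol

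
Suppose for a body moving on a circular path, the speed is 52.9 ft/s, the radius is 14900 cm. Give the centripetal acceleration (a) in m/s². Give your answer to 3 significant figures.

Directly: a = v²/r.
v = 52.9 ft/s = 16.12 m/s; r = 14900 cm = 149.0 m.
a = 1.745 m/s²

1.74 m/s²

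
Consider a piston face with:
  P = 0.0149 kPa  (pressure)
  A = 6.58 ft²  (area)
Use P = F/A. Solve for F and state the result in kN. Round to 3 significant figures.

0.00911 kN

Solving P = F/A for F: F = P·A.
P = 0.0149 kPa = 14.90 Pa; A = 6.58 ft² = 0.6113 m².
F = 9.108 N
9.108 N × (1 kN / 1000 N) = 0.009108 kN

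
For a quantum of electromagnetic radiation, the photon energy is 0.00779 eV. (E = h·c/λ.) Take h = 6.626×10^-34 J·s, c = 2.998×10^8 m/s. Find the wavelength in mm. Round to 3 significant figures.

Rearranging E = h·c/λ for λ: λ = hc/E.
E = 0.00779 eV = 1.248×10^-21 J; h = 6.626×10^-34 J·s; c = 2.998×10^8 m/s.
λ = 1.592×10^-4 m
1.592×10^-4 m × (1 mm / 0.001000 m) = 0.1592 mm

0.159 mm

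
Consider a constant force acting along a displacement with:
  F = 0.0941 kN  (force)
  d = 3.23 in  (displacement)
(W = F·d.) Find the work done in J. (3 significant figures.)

W is given directly by: W = F·d.
F = 0.0941 kN = 94.10 N; d = 3.23 in = 0.08204 m.
W = 7.720 J  (the unit combination reduces to kg·m²/s² = J)

7.72 J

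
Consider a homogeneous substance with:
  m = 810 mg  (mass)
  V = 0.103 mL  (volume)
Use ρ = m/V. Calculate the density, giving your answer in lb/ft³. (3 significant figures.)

Directly: ρ = m/V.
m = 810 mg = 8.100×10^-4 kg; V = 0.103 mL = 1.030×10^-7 m³.
ρ = 7864 kg/m³
7864 kg/m³ × (1 lb/ft³ / 16.02 kg/m³) = 490.9 lb/ft³

491 lb/ft³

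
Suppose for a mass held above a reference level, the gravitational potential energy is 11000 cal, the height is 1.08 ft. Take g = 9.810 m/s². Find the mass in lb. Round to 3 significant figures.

31400 lb

Rearranging: m = PE/(g·h).
PE = 11000 cal = 46024 J; h = 1.08 ft = 0.3292 m; g = 9.810 m/s².
m = 14252 kg
14252 kg × (1 lb / 0.4536 kg) = 31420 lb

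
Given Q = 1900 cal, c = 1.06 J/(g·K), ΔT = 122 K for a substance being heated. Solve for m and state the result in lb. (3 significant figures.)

Rearranging: m = Q/(c·ΔT).
Q = 1900 cal = 7950 J; c = 1.06 J/(g·K) = 1060 J/(kg·K); ΔT = 122 K.
m = 0.06147 kg
0.06147 kg × (1 lb / 0.4536 kg) = 0.1355 lb

0.136 lb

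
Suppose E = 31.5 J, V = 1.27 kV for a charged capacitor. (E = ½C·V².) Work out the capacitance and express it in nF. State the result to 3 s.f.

39100 nF

Solving E = ½C·V² for C: C = 2E/V².
E = 31.5 J; V = 1.27 kV = 1270 V.
C = 3.906×10^-5 F
3.906×10^-5 F × (1 nF / 1.000×10^-9 F) = 39060 nF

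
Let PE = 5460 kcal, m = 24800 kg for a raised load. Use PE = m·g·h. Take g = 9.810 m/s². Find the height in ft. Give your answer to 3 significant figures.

308 ft

Rearranging PE = m·g·h for h: h = PE/(m·g).
PE = 5460 kcal = 2.284×10^7 J; m = 24800 kg; g = 9.810 m/s².
h = 93.90 m
93.90 m × (1 ft / 0.3048 m) = 308.1 ft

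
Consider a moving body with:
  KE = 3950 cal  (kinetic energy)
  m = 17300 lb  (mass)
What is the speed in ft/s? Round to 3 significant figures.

Rearranging KE = ½mv² for v: v = √(2·KE/m).
KE = 3950 cal = 16527 J; m = 17300 lb = 7847 kg.
v = 2.052 m/s
2.052 m/s × (1 ft/s / 0.3048 m/s) = 6.733 ft/s

6.73 ft/s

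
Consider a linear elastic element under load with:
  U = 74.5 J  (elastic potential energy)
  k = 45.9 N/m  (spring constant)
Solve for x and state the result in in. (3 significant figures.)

Solving U = ½k·x² for x: x = √(2U/k).
U = 74.5 J; k = 45.9 N/m.
x = 1.802 m
1.802 m × (1 in / 0.02540 m) = 70.93 in

70.9 in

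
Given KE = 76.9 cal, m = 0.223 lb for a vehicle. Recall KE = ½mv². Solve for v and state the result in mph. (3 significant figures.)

Rearranging: v = √(2·KE/m).
KE = 76.9 cal = 321.7 J; m = 0.223 lb = 0.1012 kg.
v = 79.76 m/s
79.76 m/s × (1 mph / 0.4470 m/s) = 178.4 mph

178 mph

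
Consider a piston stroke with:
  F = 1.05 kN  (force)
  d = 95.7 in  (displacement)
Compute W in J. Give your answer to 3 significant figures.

2550 J

Directly: W = F·d.
F = 1.05 kN = 1050 N; d = 95.7 in = 2.431 m.
W = 2552 J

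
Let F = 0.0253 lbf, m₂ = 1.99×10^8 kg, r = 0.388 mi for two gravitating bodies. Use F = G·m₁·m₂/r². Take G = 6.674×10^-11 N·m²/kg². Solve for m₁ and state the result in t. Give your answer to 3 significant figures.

Rearranging: m₁ = F·r²/(G·m₂).
F = 0.0253 lbf = 0.1125 N; m₂ = 1.99×10^8 kg; r = 0.388 mi = 624.4 m; G = 6.674×10^-11 N·m²/kg².
m₁ = 3.304×10^6 kg
3.304×10^6 kg × (1 t / 1000 kg) = 3304 t

3300 t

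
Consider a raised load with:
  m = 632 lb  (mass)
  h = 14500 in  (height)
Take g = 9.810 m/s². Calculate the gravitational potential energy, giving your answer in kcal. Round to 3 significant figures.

PE is given directly by: PE = mgh.
m = 632 lb = 286.7 kg; h = 14500 in = 368.3 m; g = 9.810 m/s².
PE = 1.036×10^6 J
1.036×10^6 J × (1 kcal / 4184 J) = 247.5 kcal

248 kcal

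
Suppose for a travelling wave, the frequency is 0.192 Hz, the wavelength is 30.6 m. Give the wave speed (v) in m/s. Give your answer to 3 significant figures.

v is given directly by: v = fλ.
f = 0.192 Hz; λ = 30.6 m.
v = 5.875 m/s

5.88 m/s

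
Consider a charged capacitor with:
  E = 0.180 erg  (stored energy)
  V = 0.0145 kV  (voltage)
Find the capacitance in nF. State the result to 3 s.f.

Rearranging E = ½C·V² for C: C = 2E/V².
E = 0.180 erg = 1.800×10^-8 J; V = 0.0145 kV = 14.50 V.
C = 1.712×10^-10 F
1.712×10^-10 F × (1 nF / 1.000×10^-9 F) = 0.1712 nF

0.171 nF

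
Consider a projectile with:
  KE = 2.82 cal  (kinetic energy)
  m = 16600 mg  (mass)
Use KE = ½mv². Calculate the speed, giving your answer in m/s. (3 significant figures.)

Solving KE = ½mv² for v: v = √(2·KE/m).
KE = 2.82 cal = 11.80 J; m = 16600 mg = 0.01660 kg.
v = 37.70 m/s

37.7 m/s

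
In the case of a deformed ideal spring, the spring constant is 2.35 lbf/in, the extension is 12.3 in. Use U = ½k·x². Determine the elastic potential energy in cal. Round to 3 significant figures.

4.80 cal

Directly: U = ½kx².
k = 2.35 lbf/in = 411.5 N/m; x = 12.3 in = 0.3124 m.
U = 20.08 J  (the unit combination reduces to kg·m²/s² = J)
20.08 J × (1 cal / 4.184 J) = 4.800 cal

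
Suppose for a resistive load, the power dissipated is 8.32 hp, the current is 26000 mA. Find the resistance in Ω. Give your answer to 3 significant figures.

Solving P = I²R for R: R = P/I².
P = 8.32 hp = 6204 W; I = 26000 mA = 26.00 A.
R = 9.178 Ω

9.18 Ω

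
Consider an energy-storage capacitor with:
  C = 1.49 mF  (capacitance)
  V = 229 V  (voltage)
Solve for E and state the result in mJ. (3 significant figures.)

39100 mJ

E is given directly by: E = ½CV².
C = 1.49 mF = 0.001490 F; V = 229 V.
E = 39.07 J  (the unit combination reduces to kg·m²/s² = J)
39.07 J × (1 mJ / 0.001000 J) = 39069 mJ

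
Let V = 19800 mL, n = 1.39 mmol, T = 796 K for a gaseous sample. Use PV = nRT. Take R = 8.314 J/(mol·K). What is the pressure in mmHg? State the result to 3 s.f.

3.48 mmHg

P is given directly by: P = nRT/V.
V = 19800 mL = 0.01980 m³; n = 1.39 mmol = 0.001390 mol; T = 796 K; R = 8.314 J/(mol·K).
P = 464.6 Pa
464.6 Pa × (1 mmHg / 133.3 Pa) = 3.485 mmHg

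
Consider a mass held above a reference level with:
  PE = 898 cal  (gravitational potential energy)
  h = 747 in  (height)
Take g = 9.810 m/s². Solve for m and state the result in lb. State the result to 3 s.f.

44.5 lb

Rearranging: m = PE/(g·h).
PE = 898 cal = 3757 J; h = 747 in = 18.97 m; g = 9.810 m/s².
m = 20.19 kg
20.19 kg × (1 lb / 0.4536 kg) = 44.50 lb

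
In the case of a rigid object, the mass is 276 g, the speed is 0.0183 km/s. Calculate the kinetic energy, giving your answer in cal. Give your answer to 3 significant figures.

Directly: KE = ½mv².
m = 276 g = 0.2760 kg; v = 0.0183 km/s = 18.30 m/s.
KE = 46.21 J
46.21 J × (1 cal / 4.184 J) = 11.05 cal

11.0 cal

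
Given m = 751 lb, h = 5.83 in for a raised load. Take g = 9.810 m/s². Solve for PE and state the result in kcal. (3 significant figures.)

0.118 kcal

Directly: PE = mgh.
m = 751 lb = 340.6 kg; h = 5.83 in = 0.1481 m; g = 9.810 m/s².
PE = 494.9 J
494.9 J × (1 kcal / 4184 J) = 0.1183 kcal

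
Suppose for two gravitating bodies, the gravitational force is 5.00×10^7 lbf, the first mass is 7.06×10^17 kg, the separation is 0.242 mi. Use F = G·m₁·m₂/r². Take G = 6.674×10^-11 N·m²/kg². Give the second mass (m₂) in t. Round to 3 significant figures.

716 t

Rearranging F = G·m₁·m₂/r² for m₂: m₂ = F·r²/(G·m₁).
F = 5.00×10^7 lbf = 2.224×10^8 N; m₁ = 7.06×10^17 kg; r = 0.242 mi = 389.5 m; G = 6.674×10^-11 N·m²/kg².
m₂ = 7.160×10^5 kg
7.160×10^5 kg × (1 t / 1000 kg) = 716.0 t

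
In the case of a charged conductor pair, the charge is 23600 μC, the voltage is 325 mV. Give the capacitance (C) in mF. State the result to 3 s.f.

Directly: C = Q/V.
Q = 23600 μC = 0.02360 C; V = 325 mV = 0.3250 V.
C = 0.07262 F
0.07262 F × (1 mF / 0.001000 F) = 72.62 mF

72.6 mF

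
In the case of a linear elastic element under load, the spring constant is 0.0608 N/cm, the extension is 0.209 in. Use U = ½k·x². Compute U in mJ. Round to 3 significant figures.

0.0857 mJ

Directly: U = ½kx².
k = 0.0608 N/cm = 6.080 N/m; x = 0.209 in = 0.005309 m.
U = 8.567×10^-5 J
8.567×10^-5 J × (1 mJ / 0.001000 J) = 0.08567 mJ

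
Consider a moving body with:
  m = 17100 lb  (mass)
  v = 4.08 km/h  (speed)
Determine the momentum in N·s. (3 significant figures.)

p is given directly by: p = mv.
m = 17100 lb = 7756 kg; v = 4.08 km/h = 1.133 m/s.
p = 8791 kg·m/s
Since 1 N·s = 1 kg·m/s, 8791 N·s.

8790 N·s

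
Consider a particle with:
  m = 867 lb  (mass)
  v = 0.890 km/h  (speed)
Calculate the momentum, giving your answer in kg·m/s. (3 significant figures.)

97.2 kg·m/s

p is given directly by: p = mv.
m = 867 lb = 393.3 kg; v = 0.890 km/h = 0.2472 m/s.
p = 97.22 kg·m/s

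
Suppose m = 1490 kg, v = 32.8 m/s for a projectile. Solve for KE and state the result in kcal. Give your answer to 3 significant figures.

Directly: KE = ½mv².
m = 1490 kg; v = 32.8 m/s.
KE = 8.015×10^5 J
8.015×10^5 J × (1 kcal / 4184 J) = 191.6 kcal

192 kcal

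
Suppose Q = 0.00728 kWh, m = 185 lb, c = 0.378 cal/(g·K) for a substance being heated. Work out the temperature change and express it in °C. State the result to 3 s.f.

0.197 °C

Solving Q = m·c·ΔT for ΔT: ΔT = Q/(m·c).
Q = 0.00728 kWh = 26208 J; m = 185 lb = 83.91 kg; c = 0.378 cal/(g·K) = 1582 J/(kg·K).
ΔT = 0.1975 K
Since 1 °C = 1 K, 0.1975 °C.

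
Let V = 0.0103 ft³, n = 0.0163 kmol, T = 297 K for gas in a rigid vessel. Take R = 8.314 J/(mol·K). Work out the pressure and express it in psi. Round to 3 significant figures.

20000 psi

Directly: P = nRT/V.
V = 0.0103 ft³ = 2.917×10^-4 m³; n = 0.0163 kmol = 16.30 mol; T = 297 K; R = 8.314 J/(mol·K).
P = 1.380×10^8 Pa
1.380×10^8 Pa × (1 psi / 6895 Pa) = 20015 psi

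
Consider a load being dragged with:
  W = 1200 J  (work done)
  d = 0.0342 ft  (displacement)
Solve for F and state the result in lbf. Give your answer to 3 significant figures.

Rearranging: F = W/d.
W = 1200 J; d = 0.0342 ft = 0.01042 m.
F = 1.151×10^5 N
1.151×10^5 N × (1 lbf / 4.448 N) = 25879 lbf

25900 lbf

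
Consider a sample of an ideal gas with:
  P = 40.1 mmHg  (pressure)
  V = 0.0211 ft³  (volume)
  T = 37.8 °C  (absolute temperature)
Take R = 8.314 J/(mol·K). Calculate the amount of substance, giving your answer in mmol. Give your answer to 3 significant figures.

Rearranging PV = nRT for n: n = PV/(RT).
P = 40.1 mmHg = 5346 Pa; V = 0.0211 ft³ = 5.975×10^-4 m³; T = 37.8 °C = 310.9 K; R = 8.314 J/(mol·K).
n = 0.001236 mol
0.001236 mol × (1 mmol / 0.001000 mol) = 1.236 mmol

1.24 mmol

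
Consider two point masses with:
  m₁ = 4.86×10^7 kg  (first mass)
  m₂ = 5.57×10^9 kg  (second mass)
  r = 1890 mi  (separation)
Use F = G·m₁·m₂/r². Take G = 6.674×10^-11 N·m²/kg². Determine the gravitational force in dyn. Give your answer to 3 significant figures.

From Newton's law of gravitation: F = Gm₁m₂/r².
m₁ = 4.86×10^7 kg; m₂ = 5.57×10^9 kg; r = 1890 mi = 3.042×10^6 m; G = 6.674×10^-11 N·m²/kg².
F = 1.953×10^-6 N
1.953×10^-6 N × (1 dyn / 1.000×10^-5 N) = 0.1953 dyn

0.195 dyn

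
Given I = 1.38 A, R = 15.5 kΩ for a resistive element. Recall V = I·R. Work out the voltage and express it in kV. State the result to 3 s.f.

21.4 kV

V is given directly by: V = IR.
I = 1.38 A; R = 15.5 kΩ = 15500 Ω.
V = 21390 V
21390 V × (1 kV / 1000 V) = 21.39 kV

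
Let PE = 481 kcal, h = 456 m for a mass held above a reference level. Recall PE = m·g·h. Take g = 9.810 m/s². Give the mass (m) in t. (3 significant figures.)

0.450 t

Rearranging PE = m·g·h for m: m = PE/(g·h).
PE = 481 kcal = 2.013×10^6 J; h = 456 m; g = 9.810 m/s².
m = 449.9 kg
449.9 kg × (1 t / 1000 kg) = 0.4499 t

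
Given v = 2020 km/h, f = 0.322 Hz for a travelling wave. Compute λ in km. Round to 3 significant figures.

Solving v = f·λ for λ: λ = v/f.
v = 2020 km/h = 561.1 m/s; f = 0.322 Hz.
λ = 1743 m
1743 m × (1 km / 1000 m) = 1.743 km

1.74 km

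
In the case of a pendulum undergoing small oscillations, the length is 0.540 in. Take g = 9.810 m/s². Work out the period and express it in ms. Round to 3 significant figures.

235 ms

Directly: T = 2π√(L/g).
L = 0.540 in = 0.01372 m; g = 9.810 m/s².
T = 0.2349 s
0.2349 s × (1 ms / 0.001000 s) = 234.9 ms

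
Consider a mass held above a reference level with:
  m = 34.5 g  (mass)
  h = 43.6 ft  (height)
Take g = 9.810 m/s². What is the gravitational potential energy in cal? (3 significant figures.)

1.07 cal

Directly: PE = mgh.
m = 34.5 g = 0.03450 kg; h = 43.6 ft = 13.29 m; g = 9.810 m/s².
PE = 4.498 J
4.498 J × (1 cal / 4.184 J) = 1.075 cal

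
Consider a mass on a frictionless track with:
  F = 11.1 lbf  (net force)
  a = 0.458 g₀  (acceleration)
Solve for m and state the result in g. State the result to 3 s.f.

11000 g

Rearranging: m = F/a.
F = 11.1 lbf = 49.38 N; a = 0.458 g₀ = 4.491 m/s².
m = 10.99 kg
10.99 kg × (1 g / 0.001000 kg) = 10993 g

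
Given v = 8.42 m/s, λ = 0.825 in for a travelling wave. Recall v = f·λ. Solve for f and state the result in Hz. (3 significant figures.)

Rearranging: f = v/λ.
v = 8.42 m/s; λ = 0.825 in = 0.02095 m.
f = 401.8 Hz

402 Hz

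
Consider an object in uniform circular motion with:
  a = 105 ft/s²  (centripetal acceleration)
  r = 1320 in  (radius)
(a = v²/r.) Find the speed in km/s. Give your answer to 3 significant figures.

Solving a = v²/r for v: v = √(a·r).
a = 105 ft/s² = 32.00 m/s²; r = 1320 in = 33.53 m.
v = 32.76 m/s
32.76 m/s × (1 km/s / 1000 m/s) = 0.03276 km/s

0.0328 km/s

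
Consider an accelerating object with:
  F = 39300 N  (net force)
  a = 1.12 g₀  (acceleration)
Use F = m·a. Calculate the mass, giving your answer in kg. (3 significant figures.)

3580 kg

From Newton's second law: m = F/a.
F = 39300 N; a = 1.12 g₀ = 10.98 m/s².
m = 3578 kg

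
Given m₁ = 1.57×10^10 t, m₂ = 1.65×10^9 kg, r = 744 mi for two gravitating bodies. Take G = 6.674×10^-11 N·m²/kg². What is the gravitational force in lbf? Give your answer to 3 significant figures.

0.271 lbf

F is given directly by: F = Gm₁m₂/r².
m₁ = 1.57×10^10 t = 1.570×10^13 kg; m₂ = 1.65×10^9 kg; r = 744 mi = 1.197×10^6 m; G = 6.674×10^-11 N·m²/kg².
F = 1.206 N  (the unit combination reduces to kg·m/s² = N)
1.206 N × (1 lbf / 4.448 N) = 0.2711 lbf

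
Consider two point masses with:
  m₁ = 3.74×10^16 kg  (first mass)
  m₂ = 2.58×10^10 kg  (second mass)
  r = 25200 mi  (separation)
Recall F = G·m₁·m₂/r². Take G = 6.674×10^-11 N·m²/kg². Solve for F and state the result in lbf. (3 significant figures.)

From Newton's law of gravitation: F = Gm₁m₂/r².
m₁ = 3.74×10^16 kg; m₂ = 2.58×10^10 kg; r = 25200 mi = 4.056×10^7 m; G = 6.674×10^-11 N·m²/kg².
F = 39.15 N
39.15 N × (1 lbf / 4.448 N) = 8.802 lbf

8.80 lbf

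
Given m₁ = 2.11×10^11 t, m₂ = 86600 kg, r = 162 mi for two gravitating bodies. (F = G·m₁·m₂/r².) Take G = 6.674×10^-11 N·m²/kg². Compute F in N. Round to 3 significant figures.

From Newton's law of gravitation: F = Gm₁m₂/r².
m₁ = 2.11×10^11 t = 2.110×10^14 kg; m₂ = 86600 kg; r = 162 mi = 2.607×10^5 m; G = 6.674×10^-11 N·m²/kg².
F = 0.01794 N

0.0179 N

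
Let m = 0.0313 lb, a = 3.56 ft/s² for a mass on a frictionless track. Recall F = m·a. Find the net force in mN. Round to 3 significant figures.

From Newton's second law: F = m·a.
m = 0.0313 lb = 0.01420 kg; a = 3.56 ft/s² = 1.085 m/s².
F = 0.01541 N  (the unit combination reduces to kg·m/s² = N)
0.01541 N × (1 mN / 0.001000 N) = 15.41 mN

15.4 mN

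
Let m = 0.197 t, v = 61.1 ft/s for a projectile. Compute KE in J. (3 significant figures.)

34200 J

Directly: KE = ½mv².
m = 0.197 t = 197.0 kg; v = 61.1 ft/s = 18.62 m/s.
KE = 34162 J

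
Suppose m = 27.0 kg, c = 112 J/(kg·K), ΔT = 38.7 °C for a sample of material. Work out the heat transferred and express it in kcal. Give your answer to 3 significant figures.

28.0 kcal

Directly: Q = mcΔT.
m = 27.0 kg; c = 112 J/(kg·K); ΔT = 38.7 °C = 38.70 K.
Q = 1.170×10^5 J
1.170×10^5 J × (1 kcal / 4184 J) = 27.97 kcal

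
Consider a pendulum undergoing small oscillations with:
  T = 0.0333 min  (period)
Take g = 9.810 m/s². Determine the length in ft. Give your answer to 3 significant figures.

Rearranging T = 2π√(L/g) for L: L = g·(T/2π)².
T = 0.0333 min = 1.998 s; g = 9.810 m/s².
L = 0.9920 m
0.9920 m × (1 ft / 0.3048 m) = 3.255 ft

3.25 ft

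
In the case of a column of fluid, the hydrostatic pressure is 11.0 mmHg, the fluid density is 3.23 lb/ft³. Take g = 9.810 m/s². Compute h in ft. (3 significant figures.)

9.48 ft

Solving P = ρ·g·h for h: h = P/(ρ·g).
P = 11.0 mmHg = 1467 Pa; ρ = 3.23 lb/ft³ = 51.74 kg/m³; g = 9.810 m/s².
h = 2.889 m
2.889 m × (1 ft / 0.3048 m) = 9.480 ft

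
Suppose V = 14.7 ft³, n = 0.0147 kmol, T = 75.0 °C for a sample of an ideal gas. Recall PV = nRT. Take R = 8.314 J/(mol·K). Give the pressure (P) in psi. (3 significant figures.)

Directly: P = nRT/V.
V = 14.7 ft³ = 0.4163 m³; n = 0.0147 kmol = 14.70 mol; T = 75.0 °C = 348.1 K; R = 8.314 J/(mol·K).
P = 1.022×10^5 Pa
1.022×10^5 Pa × (1 psi / 6895 Pa) = 14.83 psi

14.8 psi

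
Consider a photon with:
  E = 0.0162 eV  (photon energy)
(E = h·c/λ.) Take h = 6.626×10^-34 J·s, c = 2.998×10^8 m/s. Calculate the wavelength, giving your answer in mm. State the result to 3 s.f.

0.0765 mm

Rearranging: λ = hc/E.
E = 0.0162 eV = 2.596×10^-21 J; h = 6.626×10^-34 J·s; c = 2.998×10^8 m/s.
λ = 7.653×10^-5 m
7.653×10^-5 m × (1 mm / 0.001000 m) = 0.07653 mm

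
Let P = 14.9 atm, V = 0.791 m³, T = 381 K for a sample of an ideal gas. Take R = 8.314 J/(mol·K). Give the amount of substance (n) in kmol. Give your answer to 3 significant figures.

0.377 kmol

From the ideal-gas law: n = PV/(RT).
P = 14.9 atm = 1.510×10^6 Pa; V = 0.791 m³; T = 381 K; R = 8.314 J/(mol·K).
n = 377.0 mol
377.0 mol × (1 kmol / 1000 mol) = 0.3770 kmol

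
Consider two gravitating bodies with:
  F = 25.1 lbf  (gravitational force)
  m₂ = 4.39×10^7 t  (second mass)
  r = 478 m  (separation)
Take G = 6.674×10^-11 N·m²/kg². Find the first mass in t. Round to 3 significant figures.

8710 t

From Newton's law of gravitation: m₁ = F·r²/(G·m₂).
F = 25.1 lbf = 111.7 N; m₂ = 4.39×10^7 t = 4.390×10^10 kg; r = 478 m; G = 6.674×10^-11 N·m²/kg².
m₁ = 8.707×10^6 kg
8.707×10^6 kg × (1 t / 1000 kg) = 8707 t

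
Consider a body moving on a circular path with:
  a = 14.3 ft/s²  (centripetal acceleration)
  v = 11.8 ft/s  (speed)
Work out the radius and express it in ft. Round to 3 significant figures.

9.74 ft

Rearranging: r = v²/a.
a = 14.3 ft/s² = 4.359 m/s²; v = 11.8 ft/s = 3.597 m/s.
r = 2.968 m
2.968 m × (1 ft / 0.3048 m) = 9.737 ft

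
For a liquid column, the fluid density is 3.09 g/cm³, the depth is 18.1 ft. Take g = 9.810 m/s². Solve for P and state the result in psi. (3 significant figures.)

24.3 psi

P is given directly by: P = ρgh.
ρ = 3.09 g/cm³ = 3090 kg/m³; h = 18.1 ft = 5.517 m; g = 9.810 m/s².
P = 1.672×10^5 Pa
1.672×10^5 Pa × (1 psi / 6895 Pa) = 24.26 psi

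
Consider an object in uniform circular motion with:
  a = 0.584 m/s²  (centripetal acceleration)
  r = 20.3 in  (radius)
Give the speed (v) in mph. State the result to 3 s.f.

Rearranging: v = √(a·r).
a = 0.584 m/s²; r = 20.3 in = 0.5156 m.
v = 0.5487 m/s
0.5487 m/s × (1 mph / 0.4470 m/s) = 1.228 mph

1.23 mph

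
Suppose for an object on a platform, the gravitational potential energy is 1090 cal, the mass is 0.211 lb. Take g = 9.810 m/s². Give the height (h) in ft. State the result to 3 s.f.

15900 ft

Rearranging: h = PE/(m·g).
PE = 1090 cal = 4561 J; m = 0.211 lb = 0.09571 kg; g = 9.810 m/s².
h = 4857 m
4857 m × (1 ft / 0.3048 m) = 15936 ft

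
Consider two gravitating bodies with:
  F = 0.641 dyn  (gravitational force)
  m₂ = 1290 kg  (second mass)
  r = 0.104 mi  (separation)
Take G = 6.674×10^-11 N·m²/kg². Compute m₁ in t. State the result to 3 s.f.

Solving F = G·m₁·m₂/r² for m₁: m₁ = F·r²/(G·m₂).
F = 0.641 dyn = 6.410×10^-6 N; m₂ = 1290 kg; r = 0.104 mi = 167.4 m; G = 6.674×10^-11 N·m²/kg².
m₁ = 2.086×10^6 kg
2.086×10^6 kg × (1 t / 1000 kg) = 2086 t

2090 t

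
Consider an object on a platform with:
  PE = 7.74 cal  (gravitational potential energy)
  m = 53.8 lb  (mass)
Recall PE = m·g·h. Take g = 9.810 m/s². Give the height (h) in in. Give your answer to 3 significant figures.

Rearranging PE = m·g·h for h: h = PE/(m·g).
PE = 7.74 cal = 32.38 J; m = 53.8 lb = 24.40 kg; g = 9.810 m/s².
h = 0.1353 m
0.1353 m × (1 in / 0.02540 m) = 5.326 in

5.33 in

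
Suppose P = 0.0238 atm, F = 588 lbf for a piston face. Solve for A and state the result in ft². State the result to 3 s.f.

11.7 ft²

Solving P = F/A for A: A = F/P.
P = 0.0238 atm = 2412 Pa; F = 588 lbf = 2616 N.
A = 1.085 m²
1.085 m² × (1 ft² / 0.09290 m²) = 11.67 ft²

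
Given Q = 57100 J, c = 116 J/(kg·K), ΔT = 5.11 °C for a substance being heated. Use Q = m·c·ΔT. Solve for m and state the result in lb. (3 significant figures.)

Rearranging Q = m·c·ΔT for m: m = Q/(c·ΔT).
Q = 57100 J; c = 116 J/(kg·K); ΔT = 5.11 °C = 5.110 K.
m = 96.33 kg
96.33 kg × (1 lb / 0.4536 kg) = 212.4 lb

212 lb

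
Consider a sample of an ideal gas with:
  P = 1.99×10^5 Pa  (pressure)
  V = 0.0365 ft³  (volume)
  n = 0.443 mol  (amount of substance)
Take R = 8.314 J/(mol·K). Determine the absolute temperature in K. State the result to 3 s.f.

Solving PV = nRT for T: T = PV/(nR).
P = 1.99×10^5 Pa; V = 0.0365 ft³ = 0.001034 m³; n = 0.443 mol; R = 8.314 J/(mol·K).
T = 55.84 K

55.8 K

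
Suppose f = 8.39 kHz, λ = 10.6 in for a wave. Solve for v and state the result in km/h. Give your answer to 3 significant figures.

8130 km/h

v is given directly by: v = fλ.
f = 8.39 kHz = 8390 Hz; λ = 10.6 in = 0.2692 m.
v = 2259 m/s
2259 m/s × (1 km/h / 0.2778 m/s) = 8132 km/h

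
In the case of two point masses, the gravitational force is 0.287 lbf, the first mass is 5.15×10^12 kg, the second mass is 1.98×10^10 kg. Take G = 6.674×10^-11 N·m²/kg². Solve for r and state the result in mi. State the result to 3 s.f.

1430 mi

From Newton's law of gravitation: r = √(G·m₁m₂/F).
F = 0.287 lbf = 1.277 N; m₁ = 5.15×10^12 kg; m₂ = 1.98×10^10 kg; G = 6.674×10^-11 N·m²/kg².
r = 2.309×10^6 m
2.309×10^6 m × (1 mi / 1609 m) = 1435 mi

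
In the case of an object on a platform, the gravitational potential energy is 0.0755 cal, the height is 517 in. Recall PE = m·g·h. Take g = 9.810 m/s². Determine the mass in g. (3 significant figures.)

Rearranging PE = m·g·h for m: m = PE/(g·h).
PE = 0.0755 cal = 0.3159 J; h = 517 in = 13.13 m; g = 9.810 m/s².
m = 0.002452 kg
0.002452 kg × (1 g / 0.001000 kg) = 2.452 g

2.45 g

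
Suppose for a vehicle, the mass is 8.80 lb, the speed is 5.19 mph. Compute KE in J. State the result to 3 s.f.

Directly: KE = ½mv².
m = 8.80 lb = 3.992 kg; v = 5.19 mph = 2.320 m/s.
KE = 10.74 J  (the unit combination reduces to kg·m²/s² = J)

10.7 J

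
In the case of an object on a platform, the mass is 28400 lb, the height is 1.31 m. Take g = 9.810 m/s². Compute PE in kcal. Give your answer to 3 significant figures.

Directly: PE = mgh.
m = 28400 lb = 12882 kg; h = 1.31 m; g = 9.810 m/s².
PE = 1.655×10^5 J
1.655×10^5 J × (1 kcal / 4184 J) = 39.57 kcal

39.6 kcal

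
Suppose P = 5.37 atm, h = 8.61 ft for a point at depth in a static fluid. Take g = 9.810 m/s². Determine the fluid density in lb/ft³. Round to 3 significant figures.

1320 lb/ft³

Rearranging P = ρ·g·h for ρ: ρ = P/(g·h).
P = 5.37 atm = 5.441×10^5 Pa; h = 8.61 ft = 2.624 m; g = 9.810 m/s².
ρ = 21135 kg/m³
21135 kg/m³ × (1 lb/ft³ / 16.02 kg/m³) = 1319 lb/ft³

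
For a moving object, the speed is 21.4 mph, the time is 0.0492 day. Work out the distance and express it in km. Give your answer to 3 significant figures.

40.7 km

Rearranging: d = v·t.
v = 21.4 mph = 9.567 m/s; t = 0.0492 day = 4251 s.
d = 40667 m
40667 m × (1 km / 1000 m) = 40.67 km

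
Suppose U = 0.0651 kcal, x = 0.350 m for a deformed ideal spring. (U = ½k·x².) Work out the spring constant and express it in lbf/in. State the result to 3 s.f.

25.4 lbf/in

Rearranging U = ½k·x² for k: k = 2U/x².
U = 0.0651 kcal = 272.4 J; x = 0.350 m.
k = 4447 N/m
4447 N/m × (1 lbf/in / 175.1 N/m) = 25.39 lbf/in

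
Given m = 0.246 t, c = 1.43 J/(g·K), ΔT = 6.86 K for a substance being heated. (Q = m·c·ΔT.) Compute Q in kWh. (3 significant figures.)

0.670 kWh

Q is given directly by: Q = mcΔT.
m = 0.246 t = 246.0 kg; c = 1.43 J/(g·K) = 1430 J/(kg·K); ΔT = 6.86 K.
Q = 2.413×10^6 J  (the unit combination reduces to kg·m²/s² = J)
2.413×10^6 J × (1 kWh / 3.600×10^6 J) = 0.6703 kWh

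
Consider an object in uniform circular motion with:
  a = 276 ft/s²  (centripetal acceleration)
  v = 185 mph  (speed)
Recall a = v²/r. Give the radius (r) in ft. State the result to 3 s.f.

Solving a = v²/r for r: r = v²/a.
a = 276 ft/s² = 84.12 m/s²; v = 185 mph = 82.70 m/s.
r = 81.30 m
81.30 m × (1 ft / 0.3048 m) = 266.7 ft

267 ft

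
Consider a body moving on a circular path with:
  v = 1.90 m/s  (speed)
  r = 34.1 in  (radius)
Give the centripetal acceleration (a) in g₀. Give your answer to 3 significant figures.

Directly: a = v²/r.
v = 1.90 m/s; r = 34.1 in = 0.8661 m.
a = 4.168 m/s²
4.168 m/s² × (1 g₀ / 9.807 m/s²) = 0.4250 g₀

0.425 g₀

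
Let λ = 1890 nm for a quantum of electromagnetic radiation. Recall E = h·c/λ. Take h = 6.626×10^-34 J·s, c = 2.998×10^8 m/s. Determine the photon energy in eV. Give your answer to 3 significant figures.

0.656 eV

E is given directly by: E = hc/λ.
λ = 1890 nm = 1.890×10^-6 m; h = 6.626×10^-34 J·s; c = 2.998×10^8 m/s.
E = 1.051×10^-19 J
1.051×10^-19 J × (1 eV / 1.602×10^-19 J) = 0.6560 eV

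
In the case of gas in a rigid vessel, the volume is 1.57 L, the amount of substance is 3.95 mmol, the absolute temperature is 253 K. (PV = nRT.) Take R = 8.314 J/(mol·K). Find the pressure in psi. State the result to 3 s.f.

0.768 psi

From the ideal-gas law: P = nRT/V.
V = 1.57 L = 0.001570 m³; n = 3.95 mmol = 0.003950 mol; T = 253 K; R = 8.314 J/(mol·K).
P = 5292 Pa  (the unit combination reduces to kg/(m·s²) = Pa)
5292 Pa × (1 psi / 6895 Pa) = 0.7676 psi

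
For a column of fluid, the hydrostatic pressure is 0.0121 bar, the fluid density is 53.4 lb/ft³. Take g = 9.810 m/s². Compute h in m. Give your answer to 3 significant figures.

0.144 m

Rearranging: h = P/(ρ·g).
P = 0.0121 bar = 1210 Pa; ρ = 53.4 lb/ft³ = 855.4 kg/m³; g = 9.810 m/s².
h = 0.1442 m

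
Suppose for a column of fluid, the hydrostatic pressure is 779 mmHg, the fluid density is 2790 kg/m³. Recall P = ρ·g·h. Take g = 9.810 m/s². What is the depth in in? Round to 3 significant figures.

Rearranging P = ρ·g·h for h: h = P/(ρ·g).
P = 779 mmHg = 1.039×10^5 Pa; ρ = 2790 kg/m³; g = 9.810 m/s².
h = 3.795 m
3.795 m × (1 in / 0.02540 m) = 149.4 in

149 in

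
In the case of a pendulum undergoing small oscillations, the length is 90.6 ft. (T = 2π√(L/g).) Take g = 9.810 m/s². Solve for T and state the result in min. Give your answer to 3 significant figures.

0.176 min

Directly: T = 2π√(L/g).
L = 90.6 ft = 27.61 m; g = 9.810 m/s².
T = 10.54 s
10.54 s × (1 min / 60.00 s) = 0.1757 min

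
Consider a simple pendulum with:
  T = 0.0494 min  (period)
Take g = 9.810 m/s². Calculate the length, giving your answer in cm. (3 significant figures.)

Rearranging: L = g·(T/2π)².
T = 0.0494 min = 2.964 s; g = 9.810 m/s².
L = 2.183 m
2.183 m × (1 cm / 0.01000 m) = 218.3 cm

218 cm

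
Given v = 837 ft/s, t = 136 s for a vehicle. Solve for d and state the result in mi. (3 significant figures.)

Rearranging v = d/t for d: d = v·t.
v = 837 ft/s = 255.1 m/s; t = 136 s.
d = 34696 m
34696 m × (1 mi / 1609 m) = 21.56 mi

21.6 mi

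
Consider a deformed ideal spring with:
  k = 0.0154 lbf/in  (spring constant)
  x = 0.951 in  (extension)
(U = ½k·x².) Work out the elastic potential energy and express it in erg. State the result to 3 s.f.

7870 erg

U is given directly by: U = ½kx².
k = 0.0154 lbf/in = 2.697 N/m; x = 0.951 in = 0.02416 m.
U = 7.868×10^-4 J
7.868×10^-4 J × (1 erg / 1.000×10^-7 J) = 7868 erg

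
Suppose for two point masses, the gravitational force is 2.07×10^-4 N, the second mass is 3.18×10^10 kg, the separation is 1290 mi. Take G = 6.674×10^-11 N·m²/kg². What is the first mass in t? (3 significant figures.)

Rearranging F = G·m₁·m₂/r² for m₁: m₁ = F·r²/(G·m₂).
F = 2.07×10^-4 N; m₂ = 3.18×10^10 kg; r = 1290 mi = 2.076×10^6 m; G = 6.674×10^-11 N·m²/kg².
m₁ = 4.204×10^8 kg
4.204×10^8 kg × (1 t / 1000 kg) = 4.204×10^5 t

4.20×10^5 t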